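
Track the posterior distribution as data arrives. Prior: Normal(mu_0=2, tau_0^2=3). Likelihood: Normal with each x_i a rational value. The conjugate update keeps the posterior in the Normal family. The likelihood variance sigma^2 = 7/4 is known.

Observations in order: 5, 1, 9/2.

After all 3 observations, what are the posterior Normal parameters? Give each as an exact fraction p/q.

mu_0=140/43, tau_0^2=21/43

obs 1: x=5 → posterior Normal(74/19, 21/19)
obs 2: x=1 → posterior Normal(86/31, 21/31)
obs 3: x=9/2 → posterior Normal(140/43, 21/43)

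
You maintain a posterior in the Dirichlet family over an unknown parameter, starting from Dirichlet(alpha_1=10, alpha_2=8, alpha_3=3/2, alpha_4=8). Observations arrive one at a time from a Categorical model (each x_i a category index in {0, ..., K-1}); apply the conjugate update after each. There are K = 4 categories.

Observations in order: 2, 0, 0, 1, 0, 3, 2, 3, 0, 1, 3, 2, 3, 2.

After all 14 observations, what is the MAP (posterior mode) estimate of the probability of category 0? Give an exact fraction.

obs 1: x=2 → posterior Dirichlet(10, 8, 5/2, 8)
obs 2: x=0 → posterior Dirichlet(11, 8, 5/2, 8)
obs 3: x=0 → posterior Dirichlet(12, 8, 5/2, 8)
obs 4: x=1 → posterior Dirichlet(12, 9, 5/2, 8)
obs 5: x=0 → posterior Dirichlet(13, 9, 5/2, 8)
obs 6: x=3 → posterior Dirichlet(13, 9, 5/2, 9)
obs 7: x=2 → posterior Dirichlet(13, 9, 7/2, 9)
obs 8: x=3 → posterior Dirichlet(13, 9, 7/2, 10)
obs 9: x=0 → posterior Dirichlet(14, 9, 7/2, 10)
obs 10: x=1 → posterior Dirichlet(14, 10, 7/2, 10)
obs 11: x=3 → posterior Dirichlet(14, 10, 7/2, 11)
obs 12: x=2 → posterior Dirichlet(14, 10, 9/2, 11)
obs 13: x=3 → posterior Dirichlet(14, 10, 9/2, 12)
obs 14: x=2 → posterior Dirichlet(14, 10, 11/2, 12)

26/75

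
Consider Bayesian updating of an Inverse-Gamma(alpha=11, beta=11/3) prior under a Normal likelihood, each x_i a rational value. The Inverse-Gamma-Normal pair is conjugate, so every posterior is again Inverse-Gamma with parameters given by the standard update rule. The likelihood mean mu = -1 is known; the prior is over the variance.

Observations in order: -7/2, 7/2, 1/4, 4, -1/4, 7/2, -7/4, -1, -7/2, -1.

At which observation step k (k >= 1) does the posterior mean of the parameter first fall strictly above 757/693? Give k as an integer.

obs 1: x=-7/2 → posterior Inverse-Gamma(23/2, 163/24)
obs 2: x=7/2 → posterior Inverse-Gamma(12, 203/12)
obs 3: x=1/4 → posterior Inverse-Gamma(25/2, 1699/96)
obs 4: x=4 → posterior Inverse-Gamma(13, 2899/96)
obs 5: x=-1/4 → posterior Inverse-Gamma(27/2, 1463/48)
obs 6: x=7/2 → posterior Inverse-Gamma(14, 1949/48)
obs 7: x=-7/4 → posterior Inverse-Gamma(29/2, 3925/96)
obs 8: x=-1 → posterior Inverse-Gamma(15, 3925/96)
obs 9: x=-7/2 → posterior Inverse-Gamma(31/2, 4225/96)
obs 10: x=-1 → posterior Inverse-Gamma(16, 4225/96)

k = 2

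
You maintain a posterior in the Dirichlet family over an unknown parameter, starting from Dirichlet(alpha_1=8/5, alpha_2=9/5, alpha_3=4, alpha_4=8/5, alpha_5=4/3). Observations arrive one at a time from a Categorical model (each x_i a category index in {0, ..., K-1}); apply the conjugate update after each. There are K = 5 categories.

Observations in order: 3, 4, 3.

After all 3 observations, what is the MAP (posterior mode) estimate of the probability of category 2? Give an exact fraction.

9/25

obs 1: x=3 → posterior Dirichlet(8/5, 9/5, 4, 13/5, 4/3)
obs 2: x=4 → posterior Dirichlet(8/5, 9/5, 4, 13/5, 7/3)
obs 3: x=3 → posterior Dirichlet(8/5, 9/5, 4, 18/5, 7/3)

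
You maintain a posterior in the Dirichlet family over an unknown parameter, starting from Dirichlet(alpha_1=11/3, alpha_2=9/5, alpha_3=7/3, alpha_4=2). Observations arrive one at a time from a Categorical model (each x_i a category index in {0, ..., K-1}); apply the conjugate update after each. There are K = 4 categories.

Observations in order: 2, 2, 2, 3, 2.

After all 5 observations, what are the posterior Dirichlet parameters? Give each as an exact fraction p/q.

alpha_1=11/3, alpha_2=9/5, alpha_3=19/3, alpha_4=3

obs 1: x=2 → posterior Dirichlet(11/3, 9/5, 10/3, 2)
obs 2: x=2 → posterior Dirichlet(11/3, 9/5, 13/3, 2)
obs 3: x=2 → posterior Dirichlet(11/3, 9/5, 16/3, 2)
obs 4: x=3 → posterior Dirichlet(11/3, 9/5, 16/3, 3)
obs 5: x=2 → posterior Dirichlet(11/3, 9/5, 19/3, 3)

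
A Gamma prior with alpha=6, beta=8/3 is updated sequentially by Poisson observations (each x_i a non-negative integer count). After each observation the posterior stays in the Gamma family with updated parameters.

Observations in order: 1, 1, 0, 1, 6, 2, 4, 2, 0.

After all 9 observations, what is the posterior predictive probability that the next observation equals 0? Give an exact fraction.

obs 1: x=1 → posterior Gamma(7, 11/3)
obs 2: x=1 → posterior Gamma(8, 14/3)
obs 3: x=0 → posterior Gamma(8, 17/3)
obs 4: x=1 → posterior Gamma(9, 20/3)
obs 5: x=6 → posterior Gamma(15, 23/3)
obs 6: x=2 → posterior Gamma(17, 26/3)
obs 7: x=4 → posterior Gamma(21, 29/3)
obs 8: x=2 → posterior Gamma(23, 32/3)
obs 9: x=0 → posterior Gamma(23, 35/3)

326260892630588011062145233154296875/2162831679619031963256287173617385472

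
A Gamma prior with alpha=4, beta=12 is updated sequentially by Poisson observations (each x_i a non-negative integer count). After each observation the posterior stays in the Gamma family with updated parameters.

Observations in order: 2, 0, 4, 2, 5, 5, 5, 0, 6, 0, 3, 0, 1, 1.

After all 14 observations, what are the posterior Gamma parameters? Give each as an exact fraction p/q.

obs 1: x=2 → posterior Gamma(6, 13)
obs 2: x=0 → posterior Gamma(6, 14)
obs 3: x=4 → posterior Gamma(10, 15)
obs 4: x=2 → posterior Gamma(12, 16)
obs 5: x=5 → posterior Gamma(17, 17)
obs 6: x=5 → posterior Gamma(22, 18)
obs 7: x=5 → posterior Gamma(27, 19)
obs 8: x=0 → posterior Gamma(27, 20)
obs 9: x=6 → posterior Gamma(33, 21)
obs 10: x=0 → posterior Gamma(33, 22)
obs 11: x=3 → posterior Gamma(36, 23)
obs 12: x=0 → posterior Gamma(36, 24)
obs 13: x=1 → posterior Gamma(37, 25)
obs 14: x=1 → posterior Gamma(38, 26)

alpha=38, beta=26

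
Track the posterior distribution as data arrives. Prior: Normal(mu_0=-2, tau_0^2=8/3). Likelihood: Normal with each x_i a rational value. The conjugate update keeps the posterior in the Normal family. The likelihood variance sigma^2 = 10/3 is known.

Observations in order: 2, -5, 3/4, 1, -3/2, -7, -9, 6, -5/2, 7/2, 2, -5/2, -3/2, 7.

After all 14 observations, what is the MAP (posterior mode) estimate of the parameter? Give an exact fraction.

obs 1: x=2 → posterior Normal(-2/9, 40/27)
obs 2: x=-5 → posterior Normal(-22/13, 40/39)
obs 3: x=3/4 → posterior Normal(-19/17, 40/51)
obs 4: x=1 → posterior Normal(-5/7, 40/63)
obs 5: x=-3/2 → posterior Normal(-21/25, 8/15)
obs 6: x=-7 → posterior Normal(-49/29, 40/87)
obs 7: x=-9 → posterior Normal(-85/33, 40/99)
obs 8: x=6 → posterior Normal(-61/37, 40/111)
obs 9: x=-5/2 → posterior Normal(-71/41, 40/123)
obs 10: x=7/2 → posterior Normal(-19/15, 8/27)
obs 11: x=2 → posterior Normal(-1, 40/147)
obs 12: x=-5/2 → posterior Normal(-59/53, 40/159)
obs 13: x=-3/2 → posterior Normal(-65/57, 40/171)
obs 14: x=7 → posterior Normal(-37/61, 40/183)

-37/61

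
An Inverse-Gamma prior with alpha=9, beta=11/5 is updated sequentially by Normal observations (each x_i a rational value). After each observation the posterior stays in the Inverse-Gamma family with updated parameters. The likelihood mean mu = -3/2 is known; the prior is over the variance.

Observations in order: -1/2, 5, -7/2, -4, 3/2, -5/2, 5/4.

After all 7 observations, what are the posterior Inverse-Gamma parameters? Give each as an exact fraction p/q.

obs 1: x=-1/2 → posterior Inverse-Gamma(19/2, 27/10)
obs 2: x=5 → posterior Inverse-Gamma(10, 953/40)
obs 3: x=-7/2 → posterior Inverse-Gamma(21/2, 1033/40)
obs 4: x=-4 → posterior Inverse-Gamma(11, 579/20)
obs 5: x=3/2 → posterior Inverse-Gamma(23/2, 669/20)
obs 6: x=-5/2 → posterior Inverse-Gamma(12, 679/20)
obs 7: x=5/4 → posterior Inverse-Gamma(25/2, 6037/160)

alpha=25/2, beta=6037/160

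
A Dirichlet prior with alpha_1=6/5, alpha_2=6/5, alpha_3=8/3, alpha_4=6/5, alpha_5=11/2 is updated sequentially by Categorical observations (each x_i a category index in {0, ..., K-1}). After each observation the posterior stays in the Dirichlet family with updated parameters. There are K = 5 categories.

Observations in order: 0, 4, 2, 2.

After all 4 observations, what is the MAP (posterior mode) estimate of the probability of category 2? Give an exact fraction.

obs 1: x=0 → posterior Dirichlet(11/5, 6/5, 8/3, 6/5, 11/2)
obs 2: x=4 → posterior Dirichlet(11/5, 6/5, 8/3, 6/5, 13/2)
obs 3: x=2 → posterior Dirichlet(11/5, 6/5, 11/3, 6/5, 13/2)
obs 4: x=2 → posterior Dirichlet(11/5, 6/5, 14/3, 6/5, 13/2)

110/323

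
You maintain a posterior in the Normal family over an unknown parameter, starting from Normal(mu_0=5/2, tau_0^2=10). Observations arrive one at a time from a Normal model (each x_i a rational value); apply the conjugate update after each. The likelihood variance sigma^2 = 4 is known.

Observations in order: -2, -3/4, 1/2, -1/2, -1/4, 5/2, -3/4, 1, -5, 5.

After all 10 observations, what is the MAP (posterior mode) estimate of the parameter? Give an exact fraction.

15/208

obs 1: x=-2 → posterior Normal(-5/7, 20/7)
obs 2: x=-3/4 → posterior Normal(-35/48, 5/3)
obs 3: x=1/2 → posterior Normal(-25/68, 20/17)
obs 4: x=-1/2 → posterior Normal(-35/88, 10/11)
obs 5: x=-1/4 → posterior Normal(-10/27, 20/27)
obs 6: x=5/2 → posterior Normal(5/64, 5/8)
obs 7: x=-3/4 → posterior Normal(-5/148, 20/37)
obs 8: x=1 → posterior Normal(5/56, 10/21)
obs 9: x=-5 → posterior Normal(-85/188, 20/47)
obs 10: x=5 → posterior Normal(15/208, 5/13)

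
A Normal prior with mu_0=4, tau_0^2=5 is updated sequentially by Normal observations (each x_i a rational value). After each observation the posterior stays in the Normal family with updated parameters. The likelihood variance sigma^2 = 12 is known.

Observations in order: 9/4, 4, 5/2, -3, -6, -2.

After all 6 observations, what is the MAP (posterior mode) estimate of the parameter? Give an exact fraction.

7/8

obs 1: x=9/4 → posterior Normal(237/68, 60/17)
obs 2: x=4 → posterior Normal(317/88, 30/11)
obs 3: x=5/2 → posterior Normal(367/108, 20/9)
obs 4: x=-3 → posterior Normal(307/128, 15/8)
obs 5: x=-6 → posterior Normal(187/148, 60/37)
obs 6: x=-2 → posterior Normal(7/8, 10/7)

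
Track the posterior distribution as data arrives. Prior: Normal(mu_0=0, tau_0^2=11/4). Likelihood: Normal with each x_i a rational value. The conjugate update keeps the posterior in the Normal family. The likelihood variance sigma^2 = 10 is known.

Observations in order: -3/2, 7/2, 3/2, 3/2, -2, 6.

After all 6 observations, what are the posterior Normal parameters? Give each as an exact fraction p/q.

mu_0=99/106, tau_0^2=55/53

obs 1: x=-3/2 → posterior Normal(-11/34, 110/51)
obs 2: x=7/2 → posterior Normal(11/31, 55/31)
obs 3: x=3/2 → posterior Normal(77/146, 110/73)
obs 4: x=3/2 → posterior Normal(55/84, 55/42)
obs 5: x=-2 → posterior Normal(33/95, 22/19)
obs 6: x=6 → posterior Normal(99/106, 55/53)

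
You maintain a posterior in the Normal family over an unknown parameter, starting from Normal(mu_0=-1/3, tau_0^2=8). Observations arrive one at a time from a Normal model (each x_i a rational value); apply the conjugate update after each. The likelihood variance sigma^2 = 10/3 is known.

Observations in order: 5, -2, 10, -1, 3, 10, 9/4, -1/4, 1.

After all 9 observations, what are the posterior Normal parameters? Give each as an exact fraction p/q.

obs 1: x=5 → posterior Normal(175/51, 40/17)
obs 2: x=-2 → posterior Normal(103/87, 40/29)
obs 3: x=10 → posterior Normal(463/123, 40/41)
obs 4: x=-1 → posterior Normal(427/159, 40/53)
obs 5: x=3 → posterior Normal(107/39, 8/13)
obs 6: x=10 → posterior Normal(895/231, 40/77)
obs 7: x=9/4 → posterior Normal(976/267, 40/89)
obs 8: x=-1/4 → posterior Normal(967/303, 40/101)
obs 9: x=1 → posterior Normal(1003/339, 40/113)

mu_0=1003/339, tau_0^2=40/113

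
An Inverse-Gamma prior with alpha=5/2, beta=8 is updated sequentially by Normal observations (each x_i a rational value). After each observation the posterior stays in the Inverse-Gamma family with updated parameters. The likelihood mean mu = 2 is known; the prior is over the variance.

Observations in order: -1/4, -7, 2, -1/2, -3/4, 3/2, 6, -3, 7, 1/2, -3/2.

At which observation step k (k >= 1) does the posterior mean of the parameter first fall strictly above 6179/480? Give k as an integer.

obs 1: x=-1/4 → posterior Inverse-Gamma(3, 337/32)
obs 2: x=-7 → posterior Inverse-Gamma(7/2, 1633/32)
obs 3: x=2 → posterior Inverse-Gamma(4, 1633/32)
obs 4: x=-1/2 → posterior Inverse-Gamma(9/2, 1733/32)
obs 5: x=-3/4 → posterior Inverse-Gamma(5, 927/16)
obs 6: x=3/2 → posterior Inverse-Gamma(11/2, 929/16)
obs 7: x=6 → posterior Inverse-Gamma(6, 1057/16)
obs 8: x=-3 → posterior Inverse-Gamma(13/2, 1257/16)
obs 9: x=7 → posterior Inverse-Gamma(7, 1457/16)
obs 10: x=1/2 → posterior Inverse-Gamma(15/2, 1475/16)
obs 11: x=-3/2 → posterior Inverse-Gamma(8, 1573/16)

k = 2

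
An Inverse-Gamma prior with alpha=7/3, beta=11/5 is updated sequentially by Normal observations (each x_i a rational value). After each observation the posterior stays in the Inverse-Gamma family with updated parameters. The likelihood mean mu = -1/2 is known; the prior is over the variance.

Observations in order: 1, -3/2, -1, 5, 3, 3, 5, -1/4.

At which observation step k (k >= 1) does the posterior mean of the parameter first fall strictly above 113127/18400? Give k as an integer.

obs 1: x=1 → posterior Inverse-Gamma(17/6, 133/40)
obs 2: x=-3/2 → posterior Inverse-Gamma(10/3, 153/40)
obs 3: x=-1 → posterior Inverse-Gamma(23/6, 79/20)
obs 4: x=5 → posterior Inverse-Gamma(13/3, 763/40)
obs 5: x=3 → posterior Inverse-Gamma(29/6, 126/5)
obs 6: x=3 → posterior Inverse-Gamma(16/3, 1253/40)
obs 7: x=5 → posterior Inverse-Gamma(35/6, 929/20)
obs 8: x=-1/4 → posterior Inverse-Gamma(19/3, 7437/160)

k = 5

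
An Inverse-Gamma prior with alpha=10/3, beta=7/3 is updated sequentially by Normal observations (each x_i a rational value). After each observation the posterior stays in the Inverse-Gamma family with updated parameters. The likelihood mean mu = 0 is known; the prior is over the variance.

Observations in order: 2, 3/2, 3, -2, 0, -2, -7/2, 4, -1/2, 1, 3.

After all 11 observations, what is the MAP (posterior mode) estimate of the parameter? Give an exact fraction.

obs 1: x=2 → posterior Inverse-Gamma(23/6, 13/3)
obs 2: x=3/2 → posterior Inverse-Gamma(13/3, 131/24)
obs 3: x=3 → posterior Inverse-Gamma(29/6, 239/24)
obs 4: x=-2 → posterior Inverse-Gamma(16/3, 287/24)
obs 5: x=0 → posterior Inverse-Gamma(35/6, 287/24)
obs 6: x=-2 → posterior Inverse-Gamma(19/3, 335/24)
obs 7: x=-7/2 → posterior Inverse-Gamma(41/6, 241/12)
obs 8: x=4 → posterior Inverse-Gamma(22/3, 337/12)
obs 9: x=-1/2 → posterior Inverse-Gamma(47/6, 677/24)
obs 10: x=1 → posterior Inverse-Gamma(25/3, 689/24)
obs 11: x=3 → posterior Inverse-Gamma(53/6, 797/24)

797/236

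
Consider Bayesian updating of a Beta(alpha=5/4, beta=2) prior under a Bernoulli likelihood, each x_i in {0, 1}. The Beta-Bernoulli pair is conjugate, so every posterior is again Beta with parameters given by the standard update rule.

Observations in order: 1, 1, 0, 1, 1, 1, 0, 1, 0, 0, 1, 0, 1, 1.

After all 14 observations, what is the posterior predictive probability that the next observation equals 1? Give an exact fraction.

41/69

obs 1: x=1 → posterior Beta(9/4, 2)
obs 2: x=1 → posterior Beta(13/4, 2)
obs 3: x=0 → posterior Beta(13/4, 3)
obs 4: x=1 → posterior Beta(17/4, 3)
obs 5: x=1 → posterior Beta(21/4, 3)
obs 6: x=1 → posterior Beta(25/4, 3)
obs 7: x=0 → posterior Beta(25/4, 4)
obs 8: x=1 → posterior Beta(29/4, 4)
obs 9: x=0 → posterior Beta(29/4, 5)
obs 10: x=0 → posterior Beta(29/4, 6)
obs 11: x=1 → posterior Beta(33/4, 6)
obs 12: x=0 → posterior Beta(33/4, 7)
obs 13: x=1 → posterior Beta(37/4, 7)
obs 14: x=1 → posterior Beta(41/4, 7)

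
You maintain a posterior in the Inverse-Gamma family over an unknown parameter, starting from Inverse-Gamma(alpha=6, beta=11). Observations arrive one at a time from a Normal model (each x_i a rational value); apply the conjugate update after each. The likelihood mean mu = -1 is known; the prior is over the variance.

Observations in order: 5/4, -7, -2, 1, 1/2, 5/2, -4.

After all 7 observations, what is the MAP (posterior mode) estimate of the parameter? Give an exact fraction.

obs 1: x=5/4 → posterior Inverse-Gamma(13/2, 433/32)
obs 2: x=-7 → posterior Inverse-Gamma(7, 1009/32)
obs 3: x=-2 → posterior Inverse-Gamma(15/2, 1025/32)
obs 4: x=1 → posterior Inverse-Gamma(8, 1089/32)
obs 5: x=1/2 → posterior Inverse-Gamma(17/2, 1125/32)
obs 6: x=5/2 → posterior Inverse-Gamma(9, 1321/32)
obs 7: x=-4 → posterior Inverse-Gamma(19/2, 1465/32)

1465/336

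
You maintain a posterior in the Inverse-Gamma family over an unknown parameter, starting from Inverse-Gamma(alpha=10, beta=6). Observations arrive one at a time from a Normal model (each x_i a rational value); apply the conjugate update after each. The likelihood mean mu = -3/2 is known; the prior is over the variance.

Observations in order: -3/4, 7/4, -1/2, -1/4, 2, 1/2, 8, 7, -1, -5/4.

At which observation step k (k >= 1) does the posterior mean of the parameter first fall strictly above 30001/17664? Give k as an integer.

obs 1: x=-3/4 → posterior Inverse-Gamma(21/2, 201/32)
obs 2: x=7/4 → posterior Inverse-Gamma(11, 185/16)
obs 3: x=-1/2 → posterior Inverse-Gamma(23/2, 193/16)
obs 4: x=-1/4 → posterior Inverse-Gamma(12, 411/32)
obs 5: x=2 → posterior Inverse-Gamma(25/2, 607/32)
obs 6: x=1/2 → posterior Inverse-Gamma(13, 671/32)
obs 7: x=8 → posterior Inverse-Gamma(27/2, 2115/32)
obs 8: x=7 → posterior Inverse-Gamma(14, 3271/32)
obs 9: x=-1 → posterior Inverse-Gamma(29/2, 3275/32)
obs 10: x=-5/4 → posterior Inverse-Gamma(15, 819/8)

k = 6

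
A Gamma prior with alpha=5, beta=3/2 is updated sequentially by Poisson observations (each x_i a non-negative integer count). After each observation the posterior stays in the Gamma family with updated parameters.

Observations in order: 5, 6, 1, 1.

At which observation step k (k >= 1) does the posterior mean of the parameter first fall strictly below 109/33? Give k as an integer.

k = 4

obs 1: x=5 → posterior Gamma(10, 5/2)
obs 2: x=6 → posterior Gamma(16, 7/2)
obs 3: x=1 → posterior Gamma(17, 9/2)
obs 4: x=1 → posterior Gamma(18, 11/2)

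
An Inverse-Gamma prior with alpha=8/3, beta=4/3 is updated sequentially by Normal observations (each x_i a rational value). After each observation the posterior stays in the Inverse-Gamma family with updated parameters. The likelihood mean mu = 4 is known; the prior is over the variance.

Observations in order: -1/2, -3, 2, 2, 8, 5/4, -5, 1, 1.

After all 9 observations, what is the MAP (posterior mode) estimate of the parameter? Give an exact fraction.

obs 1: x=-1/2 → posterior Inverse-Gamma(19/6, 275/24)
obs 2: x=-3 → posterior Inverse-Gamma(11/3, 863/24)
obs 3: x=2 → posterior Inverse-Gamma(25/6, 911/24)
obs 4: x=2 → posterior Inverse-Gamma(14/3, 959/24)
obs 5: x=8 → posterior Inverse-Gamma(31/6, 1151/24)
obs 6: x=5/4 → posterior Inverse-Gamma(17/3, 4967/96)
obs 7: x=-5 → posterior Inverse-Gamma(37/6, 8855/96)
obs 8: x=1 → posterior Inverse-Gamma(20/3, 9287/96)
obs 9: x=1 → posterior Inverse-Gamma(43/6, 9719/96)

9719/784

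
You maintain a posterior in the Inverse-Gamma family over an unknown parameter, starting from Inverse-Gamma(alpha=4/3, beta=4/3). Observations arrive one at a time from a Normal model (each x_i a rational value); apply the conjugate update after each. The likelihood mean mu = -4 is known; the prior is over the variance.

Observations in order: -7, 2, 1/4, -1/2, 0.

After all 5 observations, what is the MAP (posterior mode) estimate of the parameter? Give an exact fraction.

obs 1: x=-7 → posterior Inverse-Gamma(11/6, 35/6)
obs 2: x=2 → posterior Inverse-Gamma(7/3, 143/6)
obs 3: x=1/4 → posterior Inverse-Gamma(17/6, 3155/96)
obs 4: x=-1/2 → posterior Inverse-Gamma(10/3, 3743/96)
obs 5: x=0 → posterior Inverse-Gamma(23/6, 4511/96)

4511/464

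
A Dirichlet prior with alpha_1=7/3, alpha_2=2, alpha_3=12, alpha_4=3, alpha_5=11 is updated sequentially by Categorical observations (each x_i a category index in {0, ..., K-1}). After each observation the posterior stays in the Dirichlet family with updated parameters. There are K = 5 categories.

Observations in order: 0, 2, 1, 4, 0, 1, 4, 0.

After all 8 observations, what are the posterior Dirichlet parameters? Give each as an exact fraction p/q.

obs 1: x=0 → posterior Dirichlet(10/3, 2, 12, 3, 11)
obs 2: x=2 → posterior Dirichlet(10/3, 2, 13, 3, 11)
obs 3: x=1 → posterior Dirichlet(10/3, 3, 13, 3, 11)
obs 4: x=4 → posterior Dirichlet(10/3, 3, 13, 3, 12)
obs 5: x=0 → posterior Dirichlet(13/3, 3, 13, 3, 12)
obs 6: x=1 → posterior Dirichlet(13/3, 4, 13, 3, 12)
obs 7: x=4 → posterior Dirichlet(13/3, 4, 13, 3, 13)
obs 8: x=0 → posterior Dirichlet(16/3, 4, 13, 3, 13)

alpha_1=16/3, alpha_2=4, alpha_3=13, alpha_4=3, alpha_5=13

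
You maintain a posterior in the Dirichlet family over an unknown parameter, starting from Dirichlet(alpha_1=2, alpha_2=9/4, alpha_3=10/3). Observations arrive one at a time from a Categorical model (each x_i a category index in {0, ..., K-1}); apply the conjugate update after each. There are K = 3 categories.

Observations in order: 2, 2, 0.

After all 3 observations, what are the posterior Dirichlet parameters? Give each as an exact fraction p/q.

alpha_1=3, alpha_2=9/4, alpha_3=16/3

obs 1: x=2 → posterior Dirichlet(2, 9/4, 13/3)
obs 2: x=2 → posterior Dirichlet(2, 9/4, 16/3)
obs 3: x=0 → posterior Dirichlet(3, 9/4, 16/3)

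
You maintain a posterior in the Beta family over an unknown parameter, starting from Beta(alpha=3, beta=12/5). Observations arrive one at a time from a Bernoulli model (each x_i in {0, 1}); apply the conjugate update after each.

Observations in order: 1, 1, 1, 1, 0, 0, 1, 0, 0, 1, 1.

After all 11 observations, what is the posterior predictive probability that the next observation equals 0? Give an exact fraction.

obs 1: x=1 → posterior Beta(4, 12/5)
obs 2: x=1 → posterior Beta(5, 12/5)
obs 3: x=1 → posterior Beta(6, 12/5)
obs 4: x=1 → posterior Beta(7, 12/5)
obs 5: x=0 → posterior Beta(7, 17/5)
obs 6: x=0 → posterior Beta(7, 22/5)
obs 7: x=1 → posterior Beta(8, 22/5)
obs 8: x=0 → posterior Beta(8, 27/5)
obs 9: x=0 → posterior Beta(8, 32/5)
obs 10: x=1 → posterior Beta(9, 32/5)
obs 11: x=1 → posterior Beta(10, 32/5)

16/41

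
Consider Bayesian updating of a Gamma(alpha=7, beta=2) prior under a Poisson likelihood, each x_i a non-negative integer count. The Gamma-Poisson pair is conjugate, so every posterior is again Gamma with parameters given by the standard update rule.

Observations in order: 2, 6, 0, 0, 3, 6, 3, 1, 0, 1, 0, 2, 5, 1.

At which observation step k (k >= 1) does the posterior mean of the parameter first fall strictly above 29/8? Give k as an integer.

k = 2

obs 1: x=2 → posterior Gamma(9, 3)
obs 2: x=6 → posterior Gamma(15, 4)
obs 3: x=0 → posterior Gamma(15, 5)
obs 4: x=0 → posterior Gamma(15, 6)
obs 5: x=3 → posterior Gamma(18, 7)
obs 6: x=6 → posterior Gamma(24, 8)
obs 7: x=3 → posterior Gamma(27, 9)
obs 8: x=1 → posterior Gamma(28, 10)
obs 9: x=0 → posterior Gamma(28, 11)
obs 10: x=1 → posterior Gamma(29, 12)
obs 11: x=0 → posterior Gamma(29, 13)
obs 12: x=2 → posterior Gamma(31, 14)
obs 13: x=5 → posterior Gamma(36, 15)
obs 14: x=1 → posterior Gamma(37, 16)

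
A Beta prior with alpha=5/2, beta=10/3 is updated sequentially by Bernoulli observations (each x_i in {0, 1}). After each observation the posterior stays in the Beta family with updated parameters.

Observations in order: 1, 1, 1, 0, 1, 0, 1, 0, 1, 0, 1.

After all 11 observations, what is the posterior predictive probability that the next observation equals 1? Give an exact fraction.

obs 1: x=1 → posterior Beta(7/2, 10/3)
obs 2: x=1 → posterior Beta(9/2, 10/3)
obs 3: x=1 → posterior Beta(11/2, 10/3)
obs 4: x=0 → posterior Beta(11/2, 13/3)
obs 5: x=1 → posterior Beta(13/2, 13/3)
obs 6: x=0 → posterior Beta(13/2, 16/3)
obs 7: x=1 → posterior Beta(15/2, 16/3)
obs 8: x=0 → posterior Beta(15/2, 19/3)
obs 9: x=1 → posterior Beta(17/2, 19/3)
obs 10: x=0 → posterior Beta(17/2, 22/3)
obs 11: x=1 → posterior Beta(19/2, 22/3)

57/101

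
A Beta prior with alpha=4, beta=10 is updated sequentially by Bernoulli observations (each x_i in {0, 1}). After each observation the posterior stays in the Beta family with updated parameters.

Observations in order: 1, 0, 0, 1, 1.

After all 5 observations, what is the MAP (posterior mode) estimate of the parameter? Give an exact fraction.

obs 1: x=1 → posterior Beta(5, 10)
obs 2: x=0 → posterior Beta(5, 11)
obs 3: x=0 → posterior Beta(5, 12)
obs 4: x=1 → posterior Beta(6, 12)
obs 5: x=1 → posterior Beta(7, 12)

6/17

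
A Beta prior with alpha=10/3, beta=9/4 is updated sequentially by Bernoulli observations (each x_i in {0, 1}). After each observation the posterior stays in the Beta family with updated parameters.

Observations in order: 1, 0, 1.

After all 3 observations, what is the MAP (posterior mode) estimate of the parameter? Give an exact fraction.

52/79

obs 1: x=1 → posterior Beta(13/3, 9/4)
obs 2: x=0 → posterior Beta(13/3, 13/4)
obs 3: x=1 → posterior Beta(16/3, 13/4)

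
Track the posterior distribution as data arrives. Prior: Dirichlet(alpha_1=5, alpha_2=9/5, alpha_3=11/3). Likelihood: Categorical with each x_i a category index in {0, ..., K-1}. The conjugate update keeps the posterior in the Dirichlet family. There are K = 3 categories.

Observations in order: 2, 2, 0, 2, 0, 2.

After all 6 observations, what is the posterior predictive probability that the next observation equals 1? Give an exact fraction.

obs 1: x=2 → posterior Dirichlet(5, 9/5, 14/3)
obs 2: x=2 → posterior Dirichlet(5, 9/5, 17/3)
obs 3: x=0 → posterior Dirichlet(6, 9/5, 17/3)
obs 4: x=2 → posterior Dirichlet(6, 9/5, 20/3)
obs 5: x=0 → posterior Dirichlet(7, 9/5, 20/3)
obs 6: x=2 → posterior Dirichlet(7, 9/5, 23/3)

27/247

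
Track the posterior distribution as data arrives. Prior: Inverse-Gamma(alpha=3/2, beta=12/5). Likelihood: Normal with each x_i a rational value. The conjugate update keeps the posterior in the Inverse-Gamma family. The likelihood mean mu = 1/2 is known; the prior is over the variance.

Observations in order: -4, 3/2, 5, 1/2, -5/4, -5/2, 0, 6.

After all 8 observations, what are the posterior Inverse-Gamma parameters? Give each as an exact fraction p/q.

alpha=11/2, beta=7109/160

obs 1: x=-4 → posterior Inverse-Gamma(2, 501/40)
obs 2: x=3/2 → posterior Inverse-Gamma(5/2, 521/40)
obs 3: x=5 → posterior Inverse-Gamma(3, 463/20)
obs 4: x=1/2 → posterior Inverse-Gamma(7/2, 463/20)
obs 5: x=-5/4 → posterior Inverse-Gamma(4, 3949/160)
obs 6: x=-5/2 → posterior Inverse-Gamma(9/2, 4669/160)
obs 7: x=0 → posterior Inverse-Gamma(5, 4689/160)
obs 8: x=6 → posterior Inverse-Gamma(11/2, 7109/160)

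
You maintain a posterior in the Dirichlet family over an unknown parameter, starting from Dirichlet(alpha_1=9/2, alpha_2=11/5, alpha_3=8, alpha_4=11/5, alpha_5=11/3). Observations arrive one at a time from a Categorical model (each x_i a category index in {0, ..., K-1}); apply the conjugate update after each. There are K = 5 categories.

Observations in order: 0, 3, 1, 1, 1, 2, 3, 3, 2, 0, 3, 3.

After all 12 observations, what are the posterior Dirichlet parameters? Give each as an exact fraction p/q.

alpha_1=13/2, alpha_2=26/5, alpha_3=10, alpha_4=36/5, alpha_5=11/3

obs 1: x=0 → posterior Dirichlet(11/2, 11/5, 8, 11/5, 11/3)
obs 2: x=3 → posterior Dirichlet(11/2, 11/5, 8, 16/5, 11/3)
obs 3: x=1 → posterior Dirichlet(11/2, 16/5, 8, 16/5, 11/3)
obs 4: x=1 → posterior Dirichlet(11/2, 21/5, 8, 16/5, 11/3)
obs 5: x=1 → posterior Dirichlet(11/2, 26/5, 8, 16/5, 11/3)
obs 6: x=2 → posterior Dirichlet(11/2, 26/5, 9, 16/5, 11/3)
obs 7: x=3 → posterior Dirichlet(11/2, 26/5, 9, 21/5, 11/3)
obs 8: x=3 → posterior Dirichlet(11/2, 26/5, 9, 26/5, 11/3)
obs 9: x=2 → posterior Dirichlet(11/2, 26/5, 10, 26/5, 11/3)
obs 10: x=0 → posterior Dirichlet(13/2, 26/5, 10, 26/5, 11/3)
obs 11: x=3 → posterior Dirichlet(13/2, 26/5, 10, 31/5, 11/3)
obs 12: x=3 → posterior Dirichlet(13/2, 26/5, 10, 36/5, 11/3)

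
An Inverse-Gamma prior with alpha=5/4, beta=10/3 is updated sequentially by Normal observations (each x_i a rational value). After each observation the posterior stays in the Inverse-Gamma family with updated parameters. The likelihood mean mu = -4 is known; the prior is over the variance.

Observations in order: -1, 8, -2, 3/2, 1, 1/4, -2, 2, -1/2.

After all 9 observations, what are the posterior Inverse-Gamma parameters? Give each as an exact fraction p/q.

alpha=23/4, beta=13883/96

obs 1: x=-1 → posterior Inverse-Gamma(7/4, 47/6)
obs 2: x=8 → posterior Inverse-Gamma(9/4, 479/6)
obs 3: x=-2 → posterior Inverse-Gamma(11/4, 491/6)
obs 4: x=3/2 → posterior Inverse-Gamma(13/4, 2327/24)
obs 5: x=1 → posterior Inverse-Gamma(15/4, 2627/24)
obs 6: x=1/4 → posterior Inverse-Gamma(17/4, 11375/96)
obs 7: x=-2 → posterior Inverse-Gamma(19/4, 11567/96)
obs 8: x=2 → posterior Inverse-Gamma(21/4, 13295/96)
obs 9: x=-1/2 → posterior Inverse-Gamma(23/4, 13883/96)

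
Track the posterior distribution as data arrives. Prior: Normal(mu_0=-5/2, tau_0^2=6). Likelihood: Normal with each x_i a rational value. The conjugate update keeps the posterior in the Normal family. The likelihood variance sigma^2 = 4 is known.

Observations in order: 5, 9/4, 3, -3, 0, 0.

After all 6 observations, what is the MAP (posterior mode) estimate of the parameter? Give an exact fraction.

obs 1: x=5 → posterior Normal(2, 12/5)
obs 2: x=9/4 → posterior Normal(67/32, 3/2)
obs 3: x=3 → posterior Normal(103/44, 12/11)
obs 4: x=-3 → posterior Normal(67/56, 6/7)
obs 5: x=0 → posterior Normal(67/68, 12/17)
obs 6: x=0 → posterior Normal(67/80, 3/5)

67/80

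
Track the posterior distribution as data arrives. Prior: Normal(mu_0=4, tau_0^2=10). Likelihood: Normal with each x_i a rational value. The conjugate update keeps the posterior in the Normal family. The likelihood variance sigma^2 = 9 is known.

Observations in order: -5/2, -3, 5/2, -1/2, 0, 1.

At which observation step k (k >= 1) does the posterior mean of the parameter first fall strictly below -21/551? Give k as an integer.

k = 2

obs 1: x=-5/2 → posterior Normal(11/19, 90/19)
obs 2: x=-3 → posterior Normal(-19/29, 90/29)
obs 3: x=5/2 → posterior Normal(2/13, 30/13)
obs 4: x=-1/2 → posterior Normal(1/49, 90/49)
obs 5: x=0 → posterior Normal(1/59, 90/59)
obs 6: x=1 → posterior Normal(11/69, 30/23)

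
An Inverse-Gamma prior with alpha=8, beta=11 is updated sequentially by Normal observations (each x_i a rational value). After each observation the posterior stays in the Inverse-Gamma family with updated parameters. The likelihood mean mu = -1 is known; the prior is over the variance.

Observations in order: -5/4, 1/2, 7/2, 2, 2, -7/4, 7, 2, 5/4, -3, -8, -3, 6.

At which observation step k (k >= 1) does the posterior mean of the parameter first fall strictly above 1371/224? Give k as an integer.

k = 8

obs 1: x=-5/4 → posterior Inverse-Gamma(17/2, 353/32)
obs 2: x=1/2 → posterior Inverse-Gamma(9, 389/32)
obs 3: x=7/2 → posterior Inverse-Gamma(19/2, 713/32)
obs 4: x=2 → posterior Inverse-Gamma(10, 857/32)
obs 5: x=2 → posterior Inverse-Gamma(21/2, 1001/32)
obs 6: x=-7/4 → posterior Inverse-Gamma(11, 505/16)
obs 7: x=7 → posterior Inverse-Gamma(23/2, 1017/16)
obs 8: x=2 → posterior Inverse-Gamma(12, 1089/16)
obs 9: x=5/4 → posterior Inverse-Gamma(25/2, 2259/32)
obs 10: x=-3 → posterior Inverse-Gamma(13, 2323/32)
obs 11: x=-8 → posterior Inverse-Gamma(27/2, 3107/32)
obs 12: x=-3 → posterior Inverse-Gamma(14, 3171/32)
obs 13: x=6 → posterior Inverse-Gamma(29/2, 3955/32)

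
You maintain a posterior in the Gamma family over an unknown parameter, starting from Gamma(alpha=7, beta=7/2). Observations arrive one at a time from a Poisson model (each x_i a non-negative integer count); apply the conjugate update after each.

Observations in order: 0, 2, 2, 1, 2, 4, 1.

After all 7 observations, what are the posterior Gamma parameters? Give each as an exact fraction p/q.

obs 1: x=0 → posterior Gamma(7, 9/2)
obs 2: x=2 → posterior Gamma(9, 11/2)
obs 3: x=2 → posterior Gamma(11, 13/2)
obs 4: x=1 → posterior Gamma(12, 15/2)
obs 5: x=2 → posterior Gamma(14, 17/2)
obs 6: x=4 → posterior Gamma(18, 19/2)
obs 7: x=1 → posterior Gamma(19, 21/2)

alpha=19, beta=21/2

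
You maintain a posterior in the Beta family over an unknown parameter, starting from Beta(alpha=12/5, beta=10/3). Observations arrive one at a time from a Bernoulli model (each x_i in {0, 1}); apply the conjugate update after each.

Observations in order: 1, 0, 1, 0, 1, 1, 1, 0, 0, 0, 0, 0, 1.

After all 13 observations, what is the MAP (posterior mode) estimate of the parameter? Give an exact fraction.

111/251

obs 1: x=1 → posterior Beta(17/5, 10/3)
obs 2: x=0 → posterior Beta(17/5, 13/3)
obs 3: x=1 → posterior Beta(22/5, 13/3)
obs 4: x=0 → posterior Beta(22/5, 16/3)
obs 5: x=1 → posterior Beta(27/5, 16/3)
obs 6: x=1 → posterior Beta(32/5, 16/3)
obs 7: x=1 → posterior Beta(37/5, 16/3)
obs 8: x=0 → posterior Beta(37/5, 19/3)
obs 9: x=0 → posterior Beta(37/5, 22/3)
obs 10: x=0 → posterior Beta(37/5, 25/3)
obs 11: x=0 → posterior Beta(37/5, 28/3)
obs 12: x=0 → posterior Beta(37/5, 31/3)
obs 13: x=1 → posterior Beta(42/5, 31/3)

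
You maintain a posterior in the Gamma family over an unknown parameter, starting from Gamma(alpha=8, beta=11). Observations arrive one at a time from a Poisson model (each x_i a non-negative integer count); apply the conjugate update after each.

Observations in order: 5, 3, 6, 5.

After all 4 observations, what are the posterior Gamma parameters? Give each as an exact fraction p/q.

obs 1: x=5 → posterior Gamma(13, 12)
obs 2: x=3 → posterior Gamma(16, 13)
obs 3: x=6 → posterior Gamma(22, 14)
obs 4: x=5 → posterior Gamma(27, 15)

alpha=27, beta=15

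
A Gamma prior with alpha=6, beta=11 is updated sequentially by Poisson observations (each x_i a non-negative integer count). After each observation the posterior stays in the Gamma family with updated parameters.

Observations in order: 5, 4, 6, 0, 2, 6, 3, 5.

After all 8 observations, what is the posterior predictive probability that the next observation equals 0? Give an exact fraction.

obs 1: x=5 → posterior Gamma(11, 12)
obs 2: x=4 → posterior Gamma(15, 13)
obs 3: x=6 → posterior Gamma(21, 14)
obs 4: x=0 → posterior Gamma(21, 15)
obs 5: x=2 → posterior Gamma(23, 16)
obs 6: x=6 → posterior Gamma(29, 17)
obs 7: x=3 → posterior Gamma(32, 18)
obs 8: x=5 → posterior Gamma(37, 19)

206007596521214410095208558252435839890349094339/1374389534720000000000000000000000000000000000000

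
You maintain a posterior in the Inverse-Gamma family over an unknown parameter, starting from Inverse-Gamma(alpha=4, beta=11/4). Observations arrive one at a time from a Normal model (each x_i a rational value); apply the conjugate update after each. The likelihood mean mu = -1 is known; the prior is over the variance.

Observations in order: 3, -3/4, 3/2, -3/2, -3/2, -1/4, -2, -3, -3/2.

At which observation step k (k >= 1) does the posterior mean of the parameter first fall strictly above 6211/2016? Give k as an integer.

k = 3

obs 1: x=3 → posterior Inverse-Gamma(9/2, 43/4)
obs 2: x=-3/4 → posterior Inverse-Gamma(5, 345/32)
obs 3: x=3/2 → posterior Inverse-Gamma(11/2, 445/32)
obs 4: x=-3/2 → posterior Inverse-Gamma(6, 449/32)
obs 5: x=-3/2 → posterior Inverse-Gamma(13/2, 453/32)
obs 6: x=-1/4 → posterior Inverse-Gamma(7, 231/16)
obs 7: x=-2 → posterior Inverse-Gamma(15/2, 239/16)
obs 8: x=-3 → posterior Inverse-Gamma(8, 271/16)
obs 9: x=-3/2 → posterior Inverse-Gamma(17/2, 273/16)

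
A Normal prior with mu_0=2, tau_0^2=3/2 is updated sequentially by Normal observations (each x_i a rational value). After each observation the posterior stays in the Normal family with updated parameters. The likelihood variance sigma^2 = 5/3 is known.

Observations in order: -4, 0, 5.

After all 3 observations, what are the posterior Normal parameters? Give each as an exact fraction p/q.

mu_0=29/37, tau_0^2=15/37

obs 1: x=-4 → posterior Normal(-16/19, 15/19)
obs 2: x=0 → posterior Normal(-4/7, 15/28)
obs 3: x=5 → posterior Normal(29/37, 15/37)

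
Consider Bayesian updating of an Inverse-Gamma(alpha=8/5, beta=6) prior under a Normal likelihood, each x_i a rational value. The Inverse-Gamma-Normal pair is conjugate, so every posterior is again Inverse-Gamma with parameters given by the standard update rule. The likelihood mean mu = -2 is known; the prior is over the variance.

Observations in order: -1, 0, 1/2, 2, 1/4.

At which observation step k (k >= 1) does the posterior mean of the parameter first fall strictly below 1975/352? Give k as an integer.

k = 2

obs 1: x=-1 → posterior Inverse-Gamma(21/10, 13/2)
obs 2: x=0 → posterior Inverse-Gamma(13/5, 17/2)
obs 3: x=1/2 → posterior Inverse-Gamma(31/10, 93/8)
obs 4: x=2 → posterior Inverse-Gamma(18/5, 157/8)
obs 5: x=1/4 → posterior Inverse-Gamma(41/10, 709/32)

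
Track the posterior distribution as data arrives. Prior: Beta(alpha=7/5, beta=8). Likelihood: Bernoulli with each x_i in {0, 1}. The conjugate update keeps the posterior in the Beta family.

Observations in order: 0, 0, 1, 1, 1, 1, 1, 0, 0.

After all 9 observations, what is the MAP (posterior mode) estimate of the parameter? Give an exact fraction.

obs 1: x=0 → posterior Beta(7/5, 9)
obs 2: x=0 → posterior Beta(7/5, 10)
obs 3: x=1 → posterior Beta(12/5, 10)
obs 4: x=1 → posterior Beta(17/5, 10)
obs 5: x=1 → posterior Beta(22/5, 10)
obs 6: x=1 → posterior Beta(27/5, 10)
obs 7: x=1 → posterior Beta(32/5, 10)
obs 8: x=0 → posterior Beta(32/5, 11)
obs 9: x=0 → posterior Beta(32/5, 12)

27/82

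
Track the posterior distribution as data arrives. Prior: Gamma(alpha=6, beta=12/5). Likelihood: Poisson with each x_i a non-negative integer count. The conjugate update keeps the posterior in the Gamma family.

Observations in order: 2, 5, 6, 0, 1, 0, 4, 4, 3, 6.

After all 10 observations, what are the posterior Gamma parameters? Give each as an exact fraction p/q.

alpha=37, beta=62/5

obs 1: x=2 → posterior Gamma(8, 17/5)
obs 2: x=5 → posterior Gamma(13, 22/5)
obs 3: x=6 → posterior Gamma(19, 27/5)
obs 4: x=0 → posterior Gamma(19, 32/5)
obs 5: x=1 → posterior Gamma(20, 37/5)
obs 6: x=0 → posterior Gamma(20, 42/5)
obs 7: x=4 → posterior Gamma(24, 47/5)
obs 8: x=4 → posterior Gamma(28, 52/5)
obs 9: x=3 → posterior Gamma(31, 57/5)
obs 10: x=6 → posterior Gamma(37, 62/5)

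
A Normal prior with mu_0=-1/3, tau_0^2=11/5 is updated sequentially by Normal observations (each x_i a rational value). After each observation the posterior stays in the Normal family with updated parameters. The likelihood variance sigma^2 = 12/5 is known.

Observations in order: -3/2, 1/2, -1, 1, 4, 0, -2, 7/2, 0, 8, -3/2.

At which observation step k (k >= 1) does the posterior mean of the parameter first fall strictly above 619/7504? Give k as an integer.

obs 1: x=-3/2 → posterior Normal(-41/46, 132/115)
obs 2: x=1/2 → posterior Normal(-15/34, 66/85)
obs 3: x=-1 → posterior Normal(-26/45, 44/75)
obs 4: x=1 → posterior Normal(-15/56, 33/70)
obs 5: x=4 → posterior Normal(29/67, 132/335)
obs 6: x=0 → posterior Normal(29/78, 22/65)
obs 7: x=-2 → posterior Normal(7/89, 132/445)
obs 8: x=7/2 → posterior Normal(91/200, 33/125)
obs 9: x=0 → posterior Normal(91/222, 44/185)
obs 10: x=8 → posterior Normal(267/244, 66/305)
obs 11: x=-3/2 → posterior Normal(117/133, 132/665)

k = 5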